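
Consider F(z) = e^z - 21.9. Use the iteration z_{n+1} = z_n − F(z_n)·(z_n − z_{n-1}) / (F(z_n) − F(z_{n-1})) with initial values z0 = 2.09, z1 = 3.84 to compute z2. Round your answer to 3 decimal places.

2.719

F(2.09) = -13.81508, F(3.84) = 24.62547
z2 = 3.84000 − 24.62547·(3.84000 − 2.09000) / (24.62547 − (-13.81508)) = 3.84000 − (43.09458)/(38.44056) = 2.71893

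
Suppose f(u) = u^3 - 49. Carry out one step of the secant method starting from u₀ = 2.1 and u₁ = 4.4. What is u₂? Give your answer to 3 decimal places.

3.304

f(2.1) = -39.73900, f(4.4) = 36.18400
u₂ = 4.40000 − 36.18400·(4.40000 − 2.10000) / (36.18400 − (-39.73900)) = 4.40000 − (83.22320)/(75.92300) = 3.30385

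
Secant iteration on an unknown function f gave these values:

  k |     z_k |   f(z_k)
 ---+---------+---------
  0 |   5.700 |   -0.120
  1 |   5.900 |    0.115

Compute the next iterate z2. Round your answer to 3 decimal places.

z2 = 5.900 − 0.115·(5.900 − 5.700) / (0.115 − (-0.120))
   = 5.900 − (0.02300)/(0.23500) = 5.80213

5.802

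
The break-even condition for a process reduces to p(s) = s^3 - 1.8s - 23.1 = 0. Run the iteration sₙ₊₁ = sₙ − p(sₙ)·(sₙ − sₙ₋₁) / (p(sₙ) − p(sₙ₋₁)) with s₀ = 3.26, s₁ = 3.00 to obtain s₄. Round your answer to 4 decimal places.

p(3.26) = 5.677976, p(3.00) = -1.500000
s₂ = 3.000000 − (-1.500000)·(3.000000 − 3.260000) / (-1.500000 − 5.677976) = 3.000000 − (0.390000)/(-7.177976) = 3.054333
p(3.054333) = -0.104083
s₃ = 3.054333 − (-0.104083)·(3.054333 − 3.000000) / (-0.104083 − (-1.500000)) = 3.054333 − (-0.005655)/(1.395917) = 3.058384
p(3.058384) = 0.002155
s₄ = 3.058384 − 0.002155·(3.058384 − 3.054333) / (0.002155 − (-0.104083)) = 3.058384 − (0.000009)/(0.106238) = 3.058302

3.0583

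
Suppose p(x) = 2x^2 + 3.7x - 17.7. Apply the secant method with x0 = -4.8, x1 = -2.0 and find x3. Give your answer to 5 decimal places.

-4.20516

p(-4.8) = 10.6200000, p(-2.0) = -17.1000000
x2 = -2.0000000 − (-17.1000000)·(-2.0000000 − (-4.8000000)) / (-17.1000000 − 10.6200000) = -2.0000000 − (-47.8800000)/(-27.7200000) = -3.7272727
p(-3.7272727) = -3.7057851
x3 = -3.7272727 − (-3.7057851)·(-3.7272727 − (-2.0000000)) / (-3.7057851 − (-17.1000000)) = -3.7272727 − (6.4009016)/(13.3942149) = -4.2051583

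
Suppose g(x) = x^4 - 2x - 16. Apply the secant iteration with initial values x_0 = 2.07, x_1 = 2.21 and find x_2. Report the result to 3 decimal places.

2.118

g(2.07) = -1.77963, g(2.21) = 3.43443
x_2 = 2.21000 − 3.43443·(2.21000 − 2.07000) / (3.43443 − (-1.77963)) = 2.21000 − (0.48082)/(5.21406) = 2.11778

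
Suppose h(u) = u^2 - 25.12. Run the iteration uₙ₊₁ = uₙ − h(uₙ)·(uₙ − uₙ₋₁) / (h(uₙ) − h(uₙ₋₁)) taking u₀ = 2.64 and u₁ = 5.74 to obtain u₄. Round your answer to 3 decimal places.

5.012

h(2.64) = -18.15040, h(5.74) = 7.82760
u₂ = 5.74000 − 7.82760·(5.74000 − 2.64000) / (7.82760 − (-18.15040)) = 5.74000 − (24.26556)/(25.97800) = 4.80592
h(4.80592) = -2.02314
u₃ = 4.80592 − (-2.02314)·(4.80592 − 5.74000) / (-2.02314 − 7.82760) = 4.80592 − (1.88978)/(-9.85074) = 4.99776
h(4.99776) = -0.14239
u₄ = 4.99776 − (-0.14239)·(4.99776 − 4.80592) / (-0.14239 − (-2.02314)) = 4.99776 − (-0.02732)/(1.88075) = 5.01228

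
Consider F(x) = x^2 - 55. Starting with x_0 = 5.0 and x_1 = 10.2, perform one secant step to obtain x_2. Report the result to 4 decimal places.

F(5.0) = -30.000000, F(10.2) = 49.040000
x_2 = 10.200000 − 49.040000·(10.200000 − 5.000000) / (49.040000 − (-30.000000)) = 10.200000 − (255.008000)/(79.040000) = 6.973684

6.9737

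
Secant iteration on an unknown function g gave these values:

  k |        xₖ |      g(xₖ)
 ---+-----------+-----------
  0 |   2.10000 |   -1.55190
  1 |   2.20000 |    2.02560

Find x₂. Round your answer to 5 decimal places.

2.14338

x₂ = 2.20000 − 2.02560·(2.20000 − 2.10000) / (2.02560 − (-1.55190))
   = 2.20000 − (0.2025600)/(3.5775000) = 2.1433795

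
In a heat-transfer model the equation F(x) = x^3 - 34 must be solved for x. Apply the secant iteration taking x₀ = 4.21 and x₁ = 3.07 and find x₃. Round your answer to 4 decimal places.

F(4.21) = 40.618461, F(3.07) = -5.065557
x₂ = 3.070000 − (-5.065557)·(3.070000 − 4.210000) / (-5.065557 − 40.618461) = 3.070000 − (5.774735)/(-45.684018) = 3.196406
F(3.196406) = -1.342283
x₃ = 3.196406 − (-1.342283)·(3.196406 − 3.070000) / (-1.342283 − (-5.065557)) = 3.196406 − (-0.169673)/(3.723274) = 3.241977

3.2420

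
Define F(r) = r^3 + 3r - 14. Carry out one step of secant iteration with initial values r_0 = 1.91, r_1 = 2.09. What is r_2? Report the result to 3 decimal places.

1.997

F(1.91) = -1.30213, F(2.09) = 1.39933
r_2 = 2.09000 − 1.39933·(2.09000 − 1.91000) / (1.39933 − (-1.30213)) = 2.09000 − (0.25188)/(2.70146) = 1.99676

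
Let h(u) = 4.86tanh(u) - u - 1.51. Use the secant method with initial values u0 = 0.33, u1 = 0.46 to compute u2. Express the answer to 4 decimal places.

h(0.33) = -0.291989, h(0.46) = 0.120209
u2 = 0.460000 − 0.120209·(0.460000 − 0.330000) / (0.120209 − (-0.291989)) = 0.460000 − (0.015627)/(0.412198) = 0.422088

0.4221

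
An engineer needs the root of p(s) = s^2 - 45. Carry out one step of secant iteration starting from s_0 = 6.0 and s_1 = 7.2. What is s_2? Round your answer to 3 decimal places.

6.682

p(6.0) = -9.00000, p(7.2) = 6.84000
s_2 = 7.20000 − 6.84000·(7.20000 − 6.00000) / (6.84000 − (-9.00000)) = 7.20000 − (8.20800)/(15.84000) = 6.68182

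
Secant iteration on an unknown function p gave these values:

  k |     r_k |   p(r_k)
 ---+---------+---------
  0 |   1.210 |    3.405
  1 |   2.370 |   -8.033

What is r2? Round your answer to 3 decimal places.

r2 = 2.370 − (-8.033)·(2.370 − 1.210) / (-8.033 − 3.405)
   = 2.370 − (-9.31828)/(-11.43800) = 1.55532

1.555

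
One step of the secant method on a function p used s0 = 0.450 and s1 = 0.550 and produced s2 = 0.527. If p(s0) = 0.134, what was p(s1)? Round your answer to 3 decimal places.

The secant line through (0.450, 0.134) and (0.550, p(s1)) crosses zero at s2 = 0.527.
So (0.450, 0.134), (0.550, p(s1)), (0.527, 0) are collinear:
p(s1) = 0.134 · (0.550 − 0.527) / (0.450 − 0.527) = 0.134 · (0.02300)/(-0.07700) = -0.04003

-0.040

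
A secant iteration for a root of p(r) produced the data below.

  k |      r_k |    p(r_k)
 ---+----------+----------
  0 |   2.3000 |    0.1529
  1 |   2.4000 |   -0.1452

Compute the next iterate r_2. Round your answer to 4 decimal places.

r_2 = 2.4000 − (-0.1452)·(2.4000 − 2.3000) / (-0.1452 − 0.1529)
   = 2.4000 − (-0.014520)/(-0.298100) = 2.351292

2.3513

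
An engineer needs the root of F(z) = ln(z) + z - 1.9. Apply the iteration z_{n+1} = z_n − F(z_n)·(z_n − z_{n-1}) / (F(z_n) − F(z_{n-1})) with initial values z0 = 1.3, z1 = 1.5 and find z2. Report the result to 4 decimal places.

1.4968

F(1.3) = -0.337636, F(1.5) = 0.005465
z2 = 1.500000 − 0.005465·(1.500000 − 1.300000) / (0.005465 − (-0.337636)) = 1.500000 − (0.001093)/(0.343101) = 1.496814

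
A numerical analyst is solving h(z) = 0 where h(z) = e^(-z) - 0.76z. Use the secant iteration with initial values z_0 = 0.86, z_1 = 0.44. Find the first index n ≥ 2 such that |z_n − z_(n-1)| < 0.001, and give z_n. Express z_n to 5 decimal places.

h(0.86) = -0.2304379, h(0.44) = 0.3096364
z_2 = 0.4400000 − 0.3096364·(-0.4200000)/(0.5400743) = 0.6807952;  |Δ| = 0.2407952
h(0.6807952) = -0.0111900
z_3 = 0.6807952 − (-0.0111900)·(0.2407952)/(-0.3208265) = 0.6723965;  |Δ| = 0.0083986
h(0.6723965) = -0.0005377
z_4 = 0.6723965 − (-0.0005377)·(-0.0083986)/(0.0106524) = 0.6719726;  |Δ| = 0.0004239
|z_4 − z_3| = 0.0004239 < 0.001

n = 4, z_n = 0.67197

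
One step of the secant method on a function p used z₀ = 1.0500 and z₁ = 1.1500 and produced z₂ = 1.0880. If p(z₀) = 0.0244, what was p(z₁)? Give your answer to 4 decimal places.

The secant line through (1.0500, 0.0244) and (1.1500, p(z₁)) crosses zero at z₂ = 1.0880.
So (1.0500, 0.0244), (1.1500, p(z₁)), (1.0880, 0) are collinear:
p(z₁) = 0.0244 · (1.1500 − 1.0880) / (1.0500 − 1.0880) = 0.0244 · (0.062000)/(-0.038000) = -0.039811

-0.0398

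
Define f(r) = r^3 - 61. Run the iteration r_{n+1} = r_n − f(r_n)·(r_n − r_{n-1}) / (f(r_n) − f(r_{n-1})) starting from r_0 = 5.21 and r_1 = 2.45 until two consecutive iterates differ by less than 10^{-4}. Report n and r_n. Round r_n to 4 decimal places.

n = 7, r_n = 3.9365

f(5.21) = 80.420761, f(2.45) = -46.293875
r_2 = 2.450000 − (-46.293875)·(-2.760000)/(-126.714636) = 3.458337;  |Δ| = 1.008337
f(3.458337) = -19.637951
r_3 = 3.458337 − (-19.637951)·(1.008337)/(26.655924) = 4.201199;  |Δ| = 0.742862
f(4.201199) = 13.151495
r_4 = 4.201199 − 13.151495·(0.742862)/(32.789446) = 3.903245;  |Δ| = 0.297954
f(3.903245) = -1.532788
r_5 = 3.903245 − (-1.532788)·(-0.297954)/(-14.684283) = 3.934347;  |Δ| = 0.031101
f(3.934347) = -0.099916
r_6 = 3.934347 − (-0.099916)·(0.031101)/(1.432872) = 3.936515;  |Δ| = 0.002169
f(3.936515) = 0.000850
r_7 = 3.936515 − 0.000850·(0.002169)/(0.100765) = 3.936497;  |Δ| = 0.000018
|r_7 − r_6| = 0.000018 < 10^{-4}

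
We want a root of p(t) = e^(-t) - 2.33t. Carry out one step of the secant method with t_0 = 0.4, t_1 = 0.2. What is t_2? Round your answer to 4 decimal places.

0.3148

p(0.4) = -0.261680, p(0.2) = 0.352731
t_2 = 0.200000 − 0.352731·(0.200000 − 0.400000) / (0.352731 − (-0.261680)) = 0.200000 − (-0.070546)/(0.614411) = 0.314819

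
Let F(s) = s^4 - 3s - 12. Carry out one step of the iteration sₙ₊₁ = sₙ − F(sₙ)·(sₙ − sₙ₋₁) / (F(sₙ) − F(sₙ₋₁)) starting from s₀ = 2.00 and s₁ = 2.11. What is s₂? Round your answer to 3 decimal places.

F(2.00) = -2.00000, F(2.11) = 1.49119
s₂ = 2.11000 − 1.49119·(2.11000 − 2.00000) / (1.49119 − (-2.00000)) = 2.11000 − (0.16403)/(3.49119) = 2.06302

2.063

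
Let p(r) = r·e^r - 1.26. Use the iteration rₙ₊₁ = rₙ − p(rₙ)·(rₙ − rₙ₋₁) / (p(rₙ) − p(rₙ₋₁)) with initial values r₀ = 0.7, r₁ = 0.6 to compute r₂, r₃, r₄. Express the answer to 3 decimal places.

0.653, 0.655, 0.655

p(0.7) = 0.14963, p(0.6) = -0.16673
r₂ = 0.60000 − (-0.16673)·(0.60000 − 0.70000) / (-0.16673 − 0.14963) = 0.60000 − (0.01667)/(-0.31636) = 0.65270
p(0.65270) = -0.00634
r₃ = 0.65270 − (-0.00634)·(0.65270 − 0.60000) / (-0.00634 − (-0.16673)) = 0.65270 − (-0.00033)/(0.16039) = 0.65479
p(0.65479) = 0.00028
r₄ = 0.65479 − 0.00028·(0.65479 − 0.65270) / (0.00028 − (-0.00634)) = 0.65479 − (0.00000)/(0.00662) = 0.65470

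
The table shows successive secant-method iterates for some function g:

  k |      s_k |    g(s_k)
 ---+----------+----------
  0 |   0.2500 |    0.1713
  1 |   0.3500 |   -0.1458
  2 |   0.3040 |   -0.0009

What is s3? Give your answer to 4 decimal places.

s3 = 0.3040 − (-0.0009)·(0.3040 − 0.3500) / (-0.0009 − (-0.1458))
   = 0.3040 − (0.000041)/(0.144900) = 0.303714

0.3037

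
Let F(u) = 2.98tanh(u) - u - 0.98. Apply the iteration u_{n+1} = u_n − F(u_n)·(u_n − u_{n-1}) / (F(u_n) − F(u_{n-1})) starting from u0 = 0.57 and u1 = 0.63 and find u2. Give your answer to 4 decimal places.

0.5827

F(0.57) = -0.014229, F(0.63) = 0.052996
u2 = 0.630000 − 0.052996·(0.630000 − 0.570000) / (0.052996 − (-0.014229)) = 0.630000 − (0.003180)/(0.067225) = 0.582700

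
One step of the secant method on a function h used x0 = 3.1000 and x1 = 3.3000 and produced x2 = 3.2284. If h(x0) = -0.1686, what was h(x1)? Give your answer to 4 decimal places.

0.0940

The secant line through (3.1000, -0.1686) and (3.3000, h(x1)) crosses zero at x2 = 3.2284.
So (3.1000, -0.1686), (3.3000, h(x1)), (3.2284, 0) are collinear:
h(x1) = -0.1686 · (3.3000 − 3.2284) / (3.1000 − 3.2284) = -0.1686 · (0.071600)/(-0.128400) = 0.094017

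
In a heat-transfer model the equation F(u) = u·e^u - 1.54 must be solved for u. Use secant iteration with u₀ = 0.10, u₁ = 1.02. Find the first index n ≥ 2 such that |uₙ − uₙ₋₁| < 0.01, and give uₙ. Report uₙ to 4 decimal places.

F(0.10) = -1.429483, F(1.02) = 1.288659
u₂ = 1.020000 − 1.288659·(0.920000)/(2.718142) = 0.583832;  |Δ| = 0.436168
F(0.583832) = -0.493250
u₃ = 0.583832 − (-0.493250)·(-0.436168)/(-1.781908) = 0.704568;  |Δ| = 0.120736
F(0.704568) = -0.114679
u₄ = 0.704568 − (-0.114679)·(0.120736)/(0.378570) = 0.741142;  |Δ| = 0.036574
F(0.741142) = 0.015160
u₅ = 0.741142 − 0.015160·(0.036574)/(0.129839) = 0.736871;  |Δ| = 0.004270
|u₅ − u₄| = 0.004270 < 0.01

n = 5, uₙ = 0.7369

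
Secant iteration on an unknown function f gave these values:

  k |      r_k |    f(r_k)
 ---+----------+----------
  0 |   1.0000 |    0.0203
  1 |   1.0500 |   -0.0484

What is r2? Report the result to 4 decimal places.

1.0148

r2 = 1.0500 − (-0.0484)·(1.0500 − 1.0000) / (-0.0484 − 0.0203)
   = 1.0500 − (-0.002420)/(-0.068700) = 1.014774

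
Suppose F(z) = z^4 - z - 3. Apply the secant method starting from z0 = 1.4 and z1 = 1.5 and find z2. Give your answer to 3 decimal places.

F(1.4) = -0.55840, F(1.5) = 0.56250
z2 = 1.50000 − 0.56250·(1.50000 − 1.40000) / (0.56250 − (-0.55840)) = 1.50000 − (0.05625)/(1.12090) = 1.44982

1.450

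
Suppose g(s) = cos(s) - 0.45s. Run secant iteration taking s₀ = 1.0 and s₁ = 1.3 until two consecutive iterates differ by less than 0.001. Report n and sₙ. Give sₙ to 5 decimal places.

g(1.0) = 0.0903023, g(1.3) = -0.3175012
s₂ = 1.3000000 − (-0.3175012)·(0.3000000)/(-0.4078035) = 1.0664308;  |Δ| = 0.2335692
g(1.0664308) = 0.0033583
s₃ = 1.0664308 − 0.0033583·(-0.2335692)/(0.3208594) = 1.0688754;  |Δ| = 0.0024446
g(1.0688754) = 0.0001165
s₄ = 1.0688754 − 0.0001165·(0.0024446)/(-0.0032418) = 1.0689632;  |Δ| = 0.0000878
|s₄ − s₃| = 0.0000878 < 0.001

n = 4, sₙ = 1.06896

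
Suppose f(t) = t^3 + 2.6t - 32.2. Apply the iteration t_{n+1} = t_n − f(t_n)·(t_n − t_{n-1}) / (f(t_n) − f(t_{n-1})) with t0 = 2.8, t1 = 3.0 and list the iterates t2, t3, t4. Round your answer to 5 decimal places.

2.90661, 2.90962, 2.90971

f(2.8) = -2.9680000, f(3.0) = 2.6000000
t2 = 3.0000000 − 2.6000000·(3.0000000 − 2.8000000) / (2.6000000 − (-2.9680000)) = 3.0000000 − (0.5200000)/(5.5680000) = 2.9066092
f(2.9066092) = -0.0866858
t3 = 2.9066092 − (-0.0866858)·(2.9066092 − 3.0000000) / (-0.0866858 − 2.6000000) = 2.9066092 − (0.0080957)/(-2.6866858) = 2.9096224
f(2.9096224) = -0.0024009
t4 = 2.9096224 − (-0.0024009)·(2.9096224 − 2.9066092) / (-0.0024009 − (-0.0866858)) = 2.9096224 − (-0.0000072)/(0.0842848) = 2.9097083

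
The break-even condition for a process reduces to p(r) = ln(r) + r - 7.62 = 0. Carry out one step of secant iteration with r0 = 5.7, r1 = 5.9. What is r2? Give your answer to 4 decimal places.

5.8531

p(5.7) = -0.179534, p(5.9) = 0.054952
r2 = 5.900000 − 0.054952·(5.900000 − 5.700000) / (0.054952 − (-0.179534)) = 5.900000 − (0.010990)/(0.234486) = 5.853130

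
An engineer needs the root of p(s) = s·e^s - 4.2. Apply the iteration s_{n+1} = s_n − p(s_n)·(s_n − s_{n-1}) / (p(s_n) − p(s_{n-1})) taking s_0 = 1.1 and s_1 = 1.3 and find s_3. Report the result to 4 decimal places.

p(1.1) = -0.895417, p(1.3) = 0.570086
s_2 = 1.300000 − 0.570086·(1.300000 − 1.100000) / (0.570086 − (-0.895417)) = 1.300000 − (0.114017)/(1.465503) = 1.222199
p(1.222199) = -0.051067
s_3 = 1.222199 − (-0.051067)·(1.222199 − 1.300000) / (-0.051067 − 0.570086) = 1.222199 − (0.003973)/(-0.621152) = 1.228596

1.2286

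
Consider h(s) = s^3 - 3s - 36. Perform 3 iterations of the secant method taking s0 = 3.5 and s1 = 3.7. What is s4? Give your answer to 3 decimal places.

3.604

h(3.5) = -3.62500, h(3.7) = 3.55300
s2 = 3.70000 − 3.55300·(3.70000 − 3.50000) / (3.55300 − (-3.62500)) = 3.70000 − (0.71060)/(7.17800) = 3.60100
h(3.60100) = -0.10800
s3 = 3.60100 − (-0.10800)·(3.60100 − 3.70000) / (-0.10800 − 3.55300) = 3.60100 − (0.01069)/(-3.66100) = 3.60392
h(3.60392) = -0.00306
s4 = 3.60392 − (-0.00306)·(3.60392 − 3.60100) / (-0.00306 − (-0.10800)) = 3.60392 − (-0.00001)/(0.10494) = 3.60401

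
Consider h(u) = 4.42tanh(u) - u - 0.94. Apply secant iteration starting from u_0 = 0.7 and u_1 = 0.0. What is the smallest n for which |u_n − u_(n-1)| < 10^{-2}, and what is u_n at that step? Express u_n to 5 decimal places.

n = 4, u_n = 0.28439

h(0.7) = 1.0313056, h(0.0) = -0.9400000
u_2 = 0.0000000 − (-0.9400000)·(-0.7000000)/(-1.9713056) = 0.3337889;  |Δ| = 0.3337889
h(0.3337889) = 0.1491027
u_3 = 0.3337889 − 0.1491027·(0.3337889)/(1.0891027) = 0.2880918;  |Δ| = 0.0456971
h(0.2880918) = 0.0111771
u_4 = 0.2880918 − 0.0111771·(-0.0456971)/(-0.1379256) = 0.2843887;  |Δ| = 0.0037032
|u_4 − u_3| = 0.0037032 < 10^{-2}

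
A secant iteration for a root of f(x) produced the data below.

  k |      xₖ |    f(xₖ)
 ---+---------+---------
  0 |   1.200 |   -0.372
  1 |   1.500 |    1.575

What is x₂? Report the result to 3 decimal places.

x₂ = 1.500 − 1.575·(1.500 − 1.200) / (1.575 − (-0.372))
   = 1.500 − (0.47250)/(1.94700) = 1.25732

1.257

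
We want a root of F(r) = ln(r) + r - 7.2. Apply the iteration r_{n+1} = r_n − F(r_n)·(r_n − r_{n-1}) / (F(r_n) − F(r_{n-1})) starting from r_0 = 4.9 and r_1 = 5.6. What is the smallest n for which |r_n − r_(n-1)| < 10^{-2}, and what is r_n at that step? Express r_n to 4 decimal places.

n = 3, r_n = 5.4960

F(4.9) = -0.710765, F(5.6) = 0.122767
r_2 = 5.600000 − 0.122767·(0.700000)/(0.833531) = 5.496901;  |Δ| = 0.103099
F(5.496901) = 0.001085
r_3 = 5.496901 − 0.001085·(-0.103099)/(-0.121682) = 5.495981;  |Δ| = 0.000919
|r_3 − r_2| = 0.000919 < 10^{-2}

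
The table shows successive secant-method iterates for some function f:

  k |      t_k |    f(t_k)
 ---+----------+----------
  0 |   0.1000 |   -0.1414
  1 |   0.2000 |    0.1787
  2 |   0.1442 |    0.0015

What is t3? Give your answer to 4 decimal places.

0.1437

t3 = 0.1442 − 0.0015·(0.1442 − 0.2000) / (0.0015 − 0.1787)
   = 0.1442 − (-0.000084)/(-0.177200) = 0.143728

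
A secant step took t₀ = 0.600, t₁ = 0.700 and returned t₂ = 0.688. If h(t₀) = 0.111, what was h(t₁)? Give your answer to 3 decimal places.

The secant line through (0.600, 0.111) and (0.700, h(t₁)) crosses zero at t₂ = 0.688.
So (0.600, 0.111), (0.700, h(t₁)), (0.688, 0) are collinear:
h(t₁) = 0.111 · (0.700 − 0.688) / (0.600 − 0.688) = 0.111 · (0.01200)/(-0.08800) = -0.01514

-0.015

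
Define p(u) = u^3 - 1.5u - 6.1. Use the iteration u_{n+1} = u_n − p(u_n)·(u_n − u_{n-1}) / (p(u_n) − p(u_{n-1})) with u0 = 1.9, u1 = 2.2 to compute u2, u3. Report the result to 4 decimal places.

p(1.9) = -2.091000, p(2.2) = 1.248000
u2 = 2.200000 − 1.248000·(2.200000 − 1.900000) / (1.248000 − (-2.091000)) = 2.200000 − (0.374400)/(3.339000) = 2.087871
p(2.087871) = -0.130353
u3 = 2.087871 − (-0.130353)·(2.087871 − 2.200000) / (-0.130353 − 1.248000) = 2.087871 − (0.014616)/(-1.378353) = 2.098475

2.0879, 2.0985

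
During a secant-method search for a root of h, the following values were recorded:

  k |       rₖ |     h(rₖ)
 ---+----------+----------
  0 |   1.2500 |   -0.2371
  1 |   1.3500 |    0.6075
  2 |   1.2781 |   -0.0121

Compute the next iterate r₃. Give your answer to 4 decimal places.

r₃ = 1.2781 − (-0.0121)·(1.2781 − 1.3500) / (-0.0121 − 0.6075)
   = 1.2781 − (0.000870)/(-0.619600) = 1.279504

1.2795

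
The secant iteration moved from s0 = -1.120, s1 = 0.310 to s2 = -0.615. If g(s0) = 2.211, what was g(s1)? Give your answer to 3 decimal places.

The secant line through (-1.120, 2.211) and (0.310, g(s1)) crosses zero at s2 = -0.615.
So (-1.120, 2.211), (0.310, g(s1)), (-0.615, 0) are collinear:
g(s1) = 2.211 · (0.310 − (-0.615)) / (-1.120 − (-0.615)) = 2.211 · (0.92500)/(-0.50500) = -4.04985

-4.050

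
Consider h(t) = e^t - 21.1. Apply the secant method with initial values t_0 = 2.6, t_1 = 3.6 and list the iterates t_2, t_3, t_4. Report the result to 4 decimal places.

2.9301, 3.0190, 3.0511

h(2.6) = -7.636262, h(3.6) = 15.498234
t_2 = 3.600000 − 15.498234·(3.600000 − 2.600000) / (15.498234 − (-7.636262)) = 3.600000 − (15.498234)/(23.134496) = 2.930081
h(2.930081) = -2.370849
t_3 = 2.930081 − (-2.370849)·(2.930081 − 3.600000) / (-2.370849 − 15.498234) = 2.930081 − (1.588276)/(-17.869084) = 3.018965
h(3.018965) = -0.629901
t_4 = 3.018965 − (-0.629901)·(3.018965 − 2.930081) / (-0.629901 − (-2.370849)) = 3.018965 − (-0.055988)/(1.740948) = 3.051125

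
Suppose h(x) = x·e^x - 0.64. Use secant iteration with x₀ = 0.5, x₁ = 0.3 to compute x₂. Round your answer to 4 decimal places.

h(0.5) = 0.184361, h(0.3) = -0.235042
x₂ = 0.300000 − (-0.235042)·(0.300000 − 0.500000) / (-0.235042 − 0.184361) = 0.300000 − (0.047008)/(-0.419403) = 0.412084

0.4121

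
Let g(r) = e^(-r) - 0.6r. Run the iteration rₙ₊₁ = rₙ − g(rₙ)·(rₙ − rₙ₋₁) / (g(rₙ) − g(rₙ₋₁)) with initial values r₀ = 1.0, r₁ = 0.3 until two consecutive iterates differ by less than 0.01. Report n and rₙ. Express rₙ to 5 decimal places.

n = 4, rₙ = 0.77094

g(1.0) = -0.2321206, g(0.3) = 0.5608182
r₂ = 0.3000000 − 0.5608182·(-0.7000000)/(0.7929388) = 0.7950858;  |Δ| = 0.4950858
g(0.7950858) = -0.0255090
r₃ = 0.7950858 − (-0.0255090)·(0.4950858)/(-0.5863272) = 0.7735464;  |Δ| = 0.0215394
g(0.7735464) = -0.0027539
r₄ = 0.7735464 − (-0.0027539)·(-0.0215394)/(0.0227551) = 0.7709396;  |Δ| = 0.0026068
|r₄ − r₃| = 0.0026068 < 0.01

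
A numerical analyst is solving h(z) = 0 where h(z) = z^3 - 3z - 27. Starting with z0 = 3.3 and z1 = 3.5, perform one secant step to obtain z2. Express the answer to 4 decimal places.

3.3304

h(3.3) = -0.963000, h(3.5) = 5.375000
z2 = 3.500000 − 5.375000·(3.500000 − 3.300000) / (5.375000 − (-0.963000)) = 3.500000 − (1.075000)/(6.338000) = 3.330388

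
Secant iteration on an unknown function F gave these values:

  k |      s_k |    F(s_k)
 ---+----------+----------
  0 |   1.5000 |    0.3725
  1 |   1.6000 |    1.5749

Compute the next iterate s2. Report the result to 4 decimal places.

s2 = 1.6000 − 1.5749·(1.6000 − 1.5000) / (1.5749 − 0.3725)
   = 1.6000 − (0.157490)/(1.202400) = 1.469020

1.4690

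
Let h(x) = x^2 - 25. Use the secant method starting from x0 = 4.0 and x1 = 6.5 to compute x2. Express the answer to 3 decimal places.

4.857

h(4.0) = -9.00000, h(6.5) = 17.25000
x2 = 6.50000 − 17.25000·(6.50000 − 4.00000) / (17.25000 − (-9.00000)) = 6.50000 − (43.12500)/(26.25000) = 4.85714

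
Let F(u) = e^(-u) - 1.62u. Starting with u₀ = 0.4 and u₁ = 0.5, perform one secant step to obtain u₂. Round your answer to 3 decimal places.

0.410

F(0.4) = 0.02232, F(0.5) = -0.20347
u₂ = 0.50000 − (-0.20347)·(0.50000 − 0.40000) / (-0.20347 − 0.02232) = 0.50000 − (-0.02035)/(-0.22579) = 0.40989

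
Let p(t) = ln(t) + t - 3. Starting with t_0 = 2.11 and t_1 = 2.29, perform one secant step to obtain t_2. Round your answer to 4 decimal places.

2.2085

p(2.11) = -0.143312, p(2.29) = 0.118552
t_2 = 2.290000 − 0.118552·(2.290000 − 2.110000) / (0.118552 − (-0.143312)) = 2.290000 − (0.021339)/(0.261864) = 2.208510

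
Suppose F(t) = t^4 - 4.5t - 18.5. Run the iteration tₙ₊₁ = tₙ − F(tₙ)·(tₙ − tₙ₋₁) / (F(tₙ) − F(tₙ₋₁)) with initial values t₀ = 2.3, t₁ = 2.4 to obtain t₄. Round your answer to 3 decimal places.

2.319

F(2.3) = -0.86590, F(2.4) = 3.87760
t₂ = 2.40000 − 3.87760·(2.40000 − 2.30000) / (3.87760 − (-0.86590)) = 2.40000 − (0.38776)/(4.74350) = 2.31825
F(2.31825) = -0.04900
t₃ = 2.31825 − (-0.04900)·(2.31825 − 2.40000) / (-0.04900 − 3.87760) = 2.31825 − (0.00401)/(-3.92660) = 2.31927
F(2.31927) = -0.00272
t₄ = 2.31927 − (-0.00272)·(2.31927 − 2.31825) / (-0.00272 − (-0.04900)) = 2.31927 − (0.00000)/(0.04629) = 2.31933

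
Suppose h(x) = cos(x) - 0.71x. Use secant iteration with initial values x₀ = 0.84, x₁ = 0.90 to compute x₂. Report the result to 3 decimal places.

h(0.84) = 0.07106, h(0.90) = -0.01739
x₂ = 0.90000 − (-0.01739)·(0.90000 − 0.84000) / (-0.01739 − 0.07106) = 0.90000 − (-0.00104)/(-0.08845) = 0.88820

0.888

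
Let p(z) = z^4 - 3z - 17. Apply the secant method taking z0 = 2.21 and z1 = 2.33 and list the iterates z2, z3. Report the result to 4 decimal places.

p(2.21) = 0.224433, p(2.33) = 5.482955
z2 = 2.330000 − 5.482955·(2.330000 − 2.210000) / (5.482955 − 0.224433) = 2.330000 − (0.657955)/(5.258522) = 2.204878
p(2.204878) = 0.019439
z3 = 2.204878 − 0.019439·(2.204878 − 2.330000) / (0.019439 − 5.482955) = 2.204878 − (-0.002432)/(-5.463517) = 2.204433

2.2049, 2.2044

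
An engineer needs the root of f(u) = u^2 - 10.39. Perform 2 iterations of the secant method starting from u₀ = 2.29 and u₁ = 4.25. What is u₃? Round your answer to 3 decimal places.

3.203

f(2.29) = -5.14590, f(4.25) = 7.67250
u₂ = 4.25000 − 7.67250·(4.25000 − 2.29000) / (7.67250 − (-5.14590)) = 4.25000 − (15.03810)/(12.81840) = 3.07683
f(3.07683) = -0.92309
u₃ = 3.07683 − (-0.92309)·(3.07683 − 4.25000) / (-0.92309 − 7.67250) = 3.07683 − (1.08293)/(-8.59559) = 3.20282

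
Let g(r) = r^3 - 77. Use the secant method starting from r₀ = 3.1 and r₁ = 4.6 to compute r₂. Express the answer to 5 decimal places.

g(3.1) = -47.2090000, g(4.6) = 20.3360000
r₂ = 4.6000000 − 20.3360000·(4.6000000 − 3.1000000) / (20.3360000 − (-47.2090000)) = 4.6000000 − (30.5040000)/(67.5450000) = 4.1483900

4.14839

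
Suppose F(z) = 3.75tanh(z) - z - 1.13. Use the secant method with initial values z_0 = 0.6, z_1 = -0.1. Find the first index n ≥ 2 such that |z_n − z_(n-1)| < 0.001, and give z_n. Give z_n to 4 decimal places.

n = 5, z_n = 0.4490

F(0.6) = 0.283936, F(-0.1) = -1.403755
z_2 = -0.100000 − (-1.403755)·(-0.700000)/(-1.687691) = 0.482233;  |Δ| = 0.582233
F(0.482233) = 0.067879
z_3 = 0.482233 − 0.067879·(0.582233)/(1.471634) = 0.455377;  |Δ| = 0.026855
F(0.455377) = 0.013281
z_4 = 0.455377 − 0.013281·(-0.026855)/(-0.054598) = 0.448844;  |Δ| = 0.006533
F(0.448844) = -0.000287
z_5 = 0.448844 − (-0.000287)·(-0.006533)/(-0.013569) = 0.448983;  |Δ| = 0.000138
|z_5 − z_4| = 0.000138 < 0.001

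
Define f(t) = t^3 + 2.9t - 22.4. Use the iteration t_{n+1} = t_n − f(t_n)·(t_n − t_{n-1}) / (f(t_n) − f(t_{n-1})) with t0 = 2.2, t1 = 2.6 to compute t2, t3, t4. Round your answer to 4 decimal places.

f(2.2) = -5.372000, f(2.6) = 2.716000
t2 = 2.600000 − 2.716000·(2.600000 − 2.200000) / (2.716000 − (-5.372000)) = 2.600000 − (1.086400)/(8.088000) = 2.465678
f(2.465678) = -0.259286
t3 = 2.465678 − (-0.259286)·(2.465678 − 2.600000) / (-0.259286 − 2.716000) = 2.465678 − (0.034828)/(-2.975286) = 2.477383
f(2.477383) = -0.010827
t4 = 2.477383 − (-0.010827)·(2.477383 − 2.465678) / (-0.010827 − (-0.259286)) = 2.477383 − (-0.000127)/(0.248460) = 2.477893

2.4657, 2.4774, 2.4779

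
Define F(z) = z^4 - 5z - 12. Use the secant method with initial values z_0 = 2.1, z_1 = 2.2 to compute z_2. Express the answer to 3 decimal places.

F(2.1) = -3.05190, F(2.2) = 0.42560
z_2 = 2.20000 − 0.42560·(2.20000 − 2.10000) / (0.42560 − (-3.05190)) = 2.20000 − (0.04256)/(3.47750) = 2.18776

2.188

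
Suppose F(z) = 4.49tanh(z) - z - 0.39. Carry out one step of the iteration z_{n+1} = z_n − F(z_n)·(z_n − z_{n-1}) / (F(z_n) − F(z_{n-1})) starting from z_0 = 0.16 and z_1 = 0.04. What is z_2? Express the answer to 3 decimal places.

F(0.16) = 0.16233, F(0.04) = -0.25050
z_2 = 0.04000 − (-0.25050)·(0.04000 − 0.16000) / (-0.25050 − 0.16233) = 0.04000 − (0.03006)/(-0.41283) = 0.11281

0.113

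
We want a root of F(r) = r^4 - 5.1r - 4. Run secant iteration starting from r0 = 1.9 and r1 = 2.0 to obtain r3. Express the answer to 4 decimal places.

1.9285

F(1.9) = -0.657900, F(2.0) = 1.800000
r2 = 2.000000 − 1.800000·(2.000000 − 1.900000) / (1.800000 − (-0.657900)) = 2.000000 − (0.180000)/(2.457900) = 1.926767
F(1.926767) = -0.044373
r3 = 1.926767 − (-0.044373)·(1.926767 − 2.000000) / (-0.044373 − 1.800000) = 1.926767 − (0.003250)/(-1.844373) = 1.928529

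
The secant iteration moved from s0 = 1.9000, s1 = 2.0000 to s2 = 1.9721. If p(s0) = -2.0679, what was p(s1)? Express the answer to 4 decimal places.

The secant line through (1.9000, -2.0679) and (2.0000, p(s1)) crosses zero at s2 = 1.9721.
So (1.9000, -2.0679), (2.0000, p(s1)), (1.9721, 0) are collinear:
p(s1) = -2.0679 · (2.0000 − 1.9721) / (1.9000 − 1.9721) = -2.0679 · (0.027900)/(-0.072100) = 0.800200

0.8002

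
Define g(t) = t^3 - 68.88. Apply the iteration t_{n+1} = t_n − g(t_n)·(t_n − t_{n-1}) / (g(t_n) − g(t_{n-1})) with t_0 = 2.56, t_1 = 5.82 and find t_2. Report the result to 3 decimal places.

g(2.56) = -52.10278, g(5.82) = 128.25737
t_2 = 5.82000 − 128.25737·(5.82000 − 2.56000) / (128.25737 − (-52.10278)) = 5.82000 − (418.11902)/(180.36015) = 3.50176

3.502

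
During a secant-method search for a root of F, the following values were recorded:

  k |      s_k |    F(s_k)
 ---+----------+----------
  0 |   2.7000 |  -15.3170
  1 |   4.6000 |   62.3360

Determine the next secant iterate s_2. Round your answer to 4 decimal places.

s_2 = 4.6000 − 62.3360·(4.6000 − 2.7000) / (62.3360 − (-15.3170))
   = 4.6000 − (118.438400)/(77.653000) = 3.074774

3.0748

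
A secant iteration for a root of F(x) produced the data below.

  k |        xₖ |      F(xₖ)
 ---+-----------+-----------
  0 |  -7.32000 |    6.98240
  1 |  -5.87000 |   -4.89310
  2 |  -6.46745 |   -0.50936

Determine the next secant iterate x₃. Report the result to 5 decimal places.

x₃ = -6.46745 − (-0.50936)·(-6.46745 − (-5.87000)) / (-0.50936 − (-4.89310))
   = -6.46745 − (0.3043171)/(4.3837400) = -6.5368695

-6.53687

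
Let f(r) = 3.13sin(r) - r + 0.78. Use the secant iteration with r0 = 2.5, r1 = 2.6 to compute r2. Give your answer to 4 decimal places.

2.5426

f(2.5) = 0.153218, f(2.6) = -0.206481
r2 = 2.600000 − (-0.206481)·(2.600000 − 2.500000) / (-0.206481 − 0.153218) = 2.600000 − (-0.020648)/(-0.359699) = 2.542596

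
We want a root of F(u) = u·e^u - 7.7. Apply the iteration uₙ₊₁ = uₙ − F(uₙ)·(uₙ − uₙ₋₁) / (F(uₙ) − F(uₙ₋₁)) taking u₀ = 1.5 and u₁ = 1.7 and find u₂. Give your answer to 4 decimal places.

1.5757

F(1.5) = -0.977466, F(1.7) = 1.605711
u₂ = 1.700000 − 1.605711·(1.700000 − 1.500000) / (1.605711 − (-0.977466)) = 1.700000 − (0.321142)/(2.583177) = 1.575679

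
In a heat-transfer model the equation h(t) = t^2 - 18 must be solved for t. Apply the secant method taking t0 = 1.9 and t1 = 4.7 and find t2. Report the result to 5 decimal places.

h(1.9) = -14.3900000, h(4.7) = 4.0900000
t2 = 4.7000000 − 4.0900000·(4.7000000 − 1.9000000) / (4.0900000 − (-14.3900000)) = 4.7000000 − (11.4520000)/(18.4800000) = 4.0803030

4.08030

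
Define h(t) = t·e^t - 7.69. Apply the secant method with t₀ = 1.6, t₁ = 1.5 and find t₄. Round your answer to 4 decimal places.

1.5815

h(1.6) = 0.234852, h(1.5) = -0.967466
t₂ = 1.500000 − (-0.967466)·(1.500000 − 1.600000) / (-0.967466 − 0.234852) = 1.500000 − (0.096747)/(-1.202318) = 1.580467
h(1.580467) = -0.013322
t₃ = 1.580467 − (-0.013322)·(1.580467 − 1.500000) / (-0.013322 − (-0.967466)) = 1.580467 − (-0.001072)/(0.954145) = 1.581590
h(1.581590) = 0.000771
t₄ = 1.581590 − 0.000771·(1.581590 − 1.580467) / (0.000771 − (-0.013322)) = 1.581590 − (0.000001)/(0.014092) = 1.581529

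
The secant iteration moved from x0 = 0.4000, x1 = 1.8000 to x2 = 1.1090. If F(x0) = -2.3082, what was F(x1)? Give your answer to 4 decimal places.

The secant line through (0.4000, -2.3082) and (1.8000, F(x1)) crosses zero at x2 = 1.1090.
So (0.4000, -2.3082), (1.8000, F(x1)), (1.1090, 0) are collinear:
F(x1) = -2.3082 · (1.8000 − 1.1090) / (0.4000 − 1.1090) = -2.3082 · (0.691000)/(-0.709000) = 2.249600

2.2496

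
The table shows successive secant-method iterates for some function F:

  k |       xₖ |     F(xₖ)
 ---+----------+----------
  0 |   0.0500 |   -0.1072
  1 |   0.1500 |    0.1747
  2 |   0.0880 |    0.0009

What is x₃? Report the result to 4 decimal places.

0.0877

x₃ = 0.0880 − 0.0009·(0.0880 − 0.1500) / (0.0009 − 0.1747)
   = 0.0880 − (-0.000056)/(-0.173800) = 0.087679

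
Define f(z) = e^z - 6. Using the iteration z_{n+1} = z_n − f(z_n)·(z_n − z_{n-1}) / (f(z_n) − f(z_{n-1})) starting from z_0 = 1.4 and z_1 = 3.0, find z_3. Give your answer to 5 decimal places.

f(1.4) = -1.9448000, f(3.0) = 14.0855369
z_2 = 3.0000000 − 14.0855369·(3.0000000 − 1.4000000) / (14.0855369 − (-1.9448000)) = 3.0000000 − (22.5368591)/(16.0303370) = 1.5941120
f(1.5941120) = -1.0760456
z_3 = 1.5941120 − (-1.0760456)·(1.5941120 − 3.0000000) / (-1.0760456 − 14.0855369) = 1.5941120 − (1.5127996)/(-15.1615825) = 1.6938904

1.69389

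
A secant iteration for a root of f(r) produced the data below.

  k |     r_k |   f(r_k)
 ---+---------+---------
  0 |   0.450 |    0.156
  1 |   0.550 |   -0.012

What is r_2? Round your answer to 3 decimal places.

0.543

r_2 = 0.550 − (-0.012)·(0.550 − 0.450) / (-0.012 − 0.156)
   = 0.550 − (-0.00120)/(-0.16800) = 0.54286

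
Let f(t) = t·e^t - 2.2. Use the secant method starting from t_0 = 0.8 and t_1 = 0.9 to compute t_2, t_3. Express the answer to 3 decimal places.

f(0.8) = -0.41957, f(0.9) = 0.01364
t_2 = 0.90000 − 0.01364·(0.90000 − 0.80000) / (0.01364 − (-0.41957)) = 0.90000 − (0.00136)/(0.43321) = 0.89685
f(0.89685) = -0.00104
t_3 = 0.89685 − (-0.00104)·(0.89685 − 0.90000) / (-0.00104 − 0.01364) = 0.89685 − (0.00000)/(-0.01468) = 0.89707

0.897, 0.897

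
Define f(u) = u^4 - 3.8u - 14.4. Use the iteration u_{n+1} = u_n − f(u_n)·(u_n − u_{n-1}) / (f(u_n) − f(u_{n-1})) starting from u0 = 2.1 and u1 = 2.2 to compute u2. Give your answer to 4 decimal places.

2.1815

f(2.1) = -2.931900, f(2.2) = 0.665600
u2 = 2.200000 − 0.665600·(2.200000 − 2.100000) / (0.665600 − (-2.931900)) = 2.200000 − (0.066560)/(3.597500) = 2.181498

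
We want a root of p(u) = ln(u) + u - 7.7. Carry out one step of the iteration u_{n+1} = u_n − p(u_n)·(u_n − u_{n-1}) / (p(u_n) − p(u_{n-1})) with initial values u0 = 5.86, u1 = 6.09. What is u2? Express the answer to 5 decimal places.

p(5.86) = -0.0718504, p(6.09) = 0.1966481
u2 = 6.0900000 − 0.1966481·(6.0900000 − 5.8600000) / (0.1966481 − (-0.0718504)) = 6.0900000 − (0.0452291)/(0.2684985) = 5.9215482

5.92155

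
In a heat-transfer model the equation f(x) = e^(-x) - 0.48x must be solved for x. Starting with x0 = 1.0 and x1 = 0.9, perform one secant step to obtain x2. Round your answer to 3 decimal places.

0.871

f(1.0) = -0.11212, f(0.9) = -0.02543
x2 = 0.90000 − (-0.02543)·(0.90000 − 1.00000) / (-0.02543 − (-0.11212)) = 0.90000 − (0.00254)/(0.08669) = 0.87067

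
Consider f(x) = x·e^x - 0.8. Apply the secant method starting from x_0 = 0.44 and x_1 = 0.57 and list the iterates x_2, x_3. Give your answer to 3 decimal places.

f(0.44) = -0.11681, f(0.57) = 0.20791
x_2 = 0.57000 − 0.20791·(0.57000 − 0.44000) / (0.20791 − (-0.11681)) = 0.57000 − (0.02703)/(0.32472) = 0.48676
f(0.48676) = -0.00802
x_3 = 0.48676 − (-0.00802)·(0.48676 − 0.57000) / (-0.00802 − 0.20791) = 0.48676 − (0.00067)/(-0.21593) = 0.48985

0.487, 0.490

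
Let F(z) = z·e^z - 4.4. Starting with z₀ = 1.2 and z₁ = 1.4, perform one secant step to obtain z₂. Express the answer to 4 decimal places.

F(1.2) = -0.415860, F(1.4) = 1.277280
z₂ = 1.400000 − 1.277280·(1.400000 − 1.200000) / (1.277280 − (-0.415860)) = 1.400000 − (0.255456)/(1.693140) = 1.249123

1.2491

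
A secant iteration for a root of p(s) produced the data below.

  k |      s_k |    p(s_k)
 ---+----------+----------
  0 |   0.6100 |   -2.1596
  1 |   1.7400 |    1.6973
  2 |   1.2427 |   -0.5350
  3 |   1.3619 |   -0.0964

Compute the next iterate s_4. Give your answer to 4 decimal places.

1.3881

s_4 = 1.3619 − (-0.0964)·(1.3619 − 1.2427) / (-0.0964 − (-0.5350))
   = 1.3619 − (-0.011491)/(0.438600) = 1.388099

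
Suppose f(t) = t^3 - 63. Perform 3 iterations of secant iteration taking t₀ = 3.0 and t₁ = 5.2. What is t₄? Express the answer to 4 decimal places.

f(3.0) = -36.000000, f(5.2) = 77.608000
t₂ = 5.200000 − 77.608000·(5.200000 − 3.000000) / (77.608000 − (-36.000000)) = 5.200000 − (170.737600)/(113.608000) = 3.697134
f(3.697134) = -12.464615
t₃ = 3.697134 − (-12.464615)·(3.697134 − 5.200000) / (-12.464615 − 77.608000) = 3.697134 − (18.732646)/(-90.072615) = 3.905107
f(3.905107) = -3.447675
t₄ = 3.905107 − (-3.447675)·(3.905107 − 3.697134) / (-3.447675 − (-12.464615)) = 3.905107 − (-0.717022)/(9.016940) = 3.984626

3.9846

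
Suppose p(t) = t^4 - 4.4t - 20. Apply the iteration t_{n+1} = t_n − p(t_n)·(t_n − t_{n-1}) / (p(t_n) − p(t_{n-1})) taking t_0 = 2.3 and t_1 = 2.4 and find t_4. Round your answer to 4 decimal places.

p(2.3) = -2.135900, p(2.4) = 2.617600
t_2 = 2.400000 − 2.617600·(2.400000 − 2.300000) / (2.617600 − (-2.135900)) = 2.400000 − (0.261760)/(4.753500) = 2.344933
p(2.344933) = -0.081875
t_3 = 2.344933 − (-0.081875)·(2.344933 − 2.400000) / (-0.081875 − 2.617600) = 2.344933 − (0.004509)/(-2.699475) = 2.346603
p(2.346603) = -0.002990
t_4 = 2.346603 − (-0.002990)·(2.346603 − 2.344933) / (-0.002990 − (-0.081875)) = 2.346603 − (-0.000005)/(0.078885) = 2.346667

2.3467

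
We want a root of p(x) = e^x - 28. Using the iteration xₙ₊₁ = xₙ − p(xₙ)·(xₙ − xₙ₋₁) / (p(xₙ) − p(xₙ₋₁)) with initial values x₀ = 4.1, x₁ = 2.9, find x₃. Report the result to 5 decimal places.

3.36858

p(4.1) = 32.3402876, p(2.9) = -9.8258546
x₂ = 2.9000000 − (-9.8258546)·(2.9000000 − 4.1000000) / (-9.8258546 − 32.3402876) = 2.9000000 − (11.7910256)/(-42.1661422) = 3.1796325
p(3.1796325) = -3.9620810
x₃ = 3.1796325 − (-3.9620810)·(3.1796325 − 2.9000000) / (-3.9620810 − (-9.8258546)) = 3.1796325 − (-1.1079268)/(5.8637736) = 3.3685769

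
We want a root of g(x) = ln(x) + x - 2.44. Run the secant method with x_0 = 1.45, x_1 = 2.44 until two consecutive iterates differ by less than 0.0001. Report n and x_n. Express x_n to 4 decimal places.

g(1.45) = -0.618436, g(2.44) = 0.891998
x_2 = 2.440000 − 0.891998·(0.990000)/(1.510434) = 1.855348;  |Δ| = 0.584652
g(1.855348) = 0.033421
x_3 = 1.855348 − 0.033421·(-0.584652)/(-0.858577) = 1.832590;  |Δ| = 0.022758
g(1.832590) = -0.001679
x_4 = 1.832590 − (-0.001679)·(-0.022758)/(-0.035100) = 1.833679;  |Δ| = 0.001089
g(1.833679) = 0.000003
x_5 = 1.833679 − 0.000003·(0.001089)/(0.001683) = 1.833677;  |Δ| = 0.000002
|x_5 − x_4| = 0.000002 < 0.0001

n = 5, x_n = 1.8337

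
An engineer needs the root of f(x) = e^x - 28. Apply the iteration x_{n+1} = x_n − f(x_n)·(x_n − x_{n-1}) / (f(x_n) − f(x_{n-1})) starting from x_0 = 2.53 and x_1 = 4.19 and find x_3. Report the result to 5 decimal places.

f(2.53) = -15.4464939, f(4.19) = 38.0227910
x_2 = 4.1900000 − 38.0227910·(4.1900000 − 2.5300000) / (38.0227910 − (-15.4464939)) = 4.1900000 − (63.1178330)/(53.4692848) = 3.0095497
f(3.0095497) = -7.7217333
x_3 = 3.0095497 − (-7.7217333)·(3.0095497 − 4.1900000) / (-7.7217333 − 38.0227910) = 3.0095497 − (9.1151224)/(-45.7445243) = 3.2088112

3.20881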